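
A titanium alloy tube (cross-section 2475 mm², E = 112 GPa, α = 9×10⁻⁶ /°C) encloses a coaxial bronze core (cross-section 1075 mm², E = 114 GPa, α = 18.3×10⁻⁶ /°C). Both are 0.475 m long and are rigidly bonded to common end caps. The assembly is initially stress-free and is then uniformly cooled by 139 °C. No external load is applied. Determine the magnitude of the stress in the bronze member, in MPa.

σ ≈ 102 MPa (tensile)

Equilibrium of a rigid end plate with no external load gives equal and opposite internal forces ±P in the two members. Since α_{bronze} > α_{titanium alloy}, cooling drives the bronze into tension and the titanium alloy into compression.
Compatibility of the two members (thermal + elastic change equal): (α₁ − α₂)ΔT = P·[1/(A₁E₁) + 1/(A₂E₂)].
|α₁ − α₂|·ΔT = 9.3×10⁻⁶ × 139 = 0.001293.
1/(A₁E₁) + 1/(A₂E₂) = 1/(2475×112×10³) + 1/(1075×114×10³) = 1.177×10⁻⁸ N⁻¹.
So P = 0.001293 / 1.177×10⁻⁸ = 109.9 kN.
σ_{bronze} = P/A₂ = 109900/1075 = 102.2 MPa, tensile.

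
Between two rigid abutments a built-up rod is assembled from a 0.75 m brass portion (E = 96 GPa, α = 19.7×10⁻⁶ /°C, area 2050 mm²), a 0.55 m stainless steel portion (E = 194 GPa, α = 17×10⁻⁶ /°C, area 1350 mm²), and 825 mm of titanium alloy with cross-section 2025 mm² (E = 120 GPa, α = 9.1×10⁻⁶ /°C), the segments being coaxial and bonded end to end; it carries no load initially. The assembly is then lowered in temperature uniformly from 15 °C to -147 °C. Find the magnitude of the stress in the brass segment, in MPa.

If the supports were absent, the total length change would be Σ αᵢΔT Lᵢ = 19.7×10⁻⁶×162×750 + 17×10⁻⁶×162×550 + 9.1×10⁻⁶×162×825 = 5.124 mm.
The rigid supports impose zero overall length change; the single axial force P common to all segments must satisfy P Σ Lᵢ/(AᵢEᵢ) = δ_free.
The series flexibility is Σ Lᵢ/(AᵢEᵢ) = 750/(2050×96×10³) + 550/(1350×194×10³) + 825/(2025×120×10³) = 9.306×10⁻⁶ mm/N.
So P = 5.124 / 9.306×10⁻⁶ = 550.7 kN, tensile.
σ_{brass} = P / A = 550700 / 2050 = 268.6 MPa.

σ ≈ 269 MPa (tensile)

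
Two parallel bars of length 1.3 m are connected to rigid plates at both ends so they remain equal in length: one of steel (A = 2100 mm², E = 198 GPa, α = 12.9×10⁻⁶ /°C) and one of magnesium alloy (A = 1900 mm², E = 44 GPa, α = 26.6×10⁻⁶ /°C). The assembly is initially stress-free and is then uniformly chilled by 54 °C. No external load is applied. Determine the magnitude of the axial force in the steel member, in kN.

Equilibrium of a rigid end plate with no external load gives equal and opposite internal forces ±P in the two members. Since α_{magnesium alloy} > α_{steel}, cooling drives the magnesium alloy into tension and the steel into compression.
Compatibility of the two members (thermal + elastic change equal): (α₁ − α₂)ΔT = P·[1/(A₁E₁) + 1/(A₂E₂)].
|α₁ − α₂|·ΔT = 13.7×10⁻⁶ × 54 = 0.0007398.
1/(A₁E₁) + 1/(A₂E₂) = 1/(2100×198×10³) + 1/(1900×44×10³) = 1.437×10⁻⁸ N⁻¹.
So P = 0.0007398 / 1.437×10⁻⁸ = 51.49 kN.

P ≈ 51.5 kN (compressive in the steel)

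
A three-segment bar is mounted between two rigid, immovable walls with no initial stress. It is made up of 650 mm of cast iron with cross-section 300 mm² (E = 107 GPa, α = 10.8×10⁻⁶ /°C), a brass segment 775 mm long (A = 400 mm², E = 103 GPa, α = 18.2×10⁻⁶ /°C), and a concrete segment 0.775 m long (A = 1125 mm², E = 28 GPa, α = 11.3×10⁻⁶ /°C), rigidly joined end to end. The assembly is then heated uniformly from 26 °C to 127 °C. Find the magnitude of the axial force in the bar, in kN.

If the supports were absent, the total length change would be Σ αᵢΔT Lᵢ = 10.8×10⁻⁶×101×650 + 18.2×10⁻⁶×101×775 + 11.3×10⁻⁶×101×775 = 3.018 mm.
Since the ends are fixed, an axial force P builds up, equal in every segment, with P · Σ Lᵢ/(AᵢEᵢ) = δ_free.
Σ Lᵢ/(AᵢEᵢ) = 650/(300×107×10³) + 775/(400×103×10³) + 775/(1125×28×10³) = 6.366×10⁻⁵ mm/N.
So P = 3.018 / 6.366×10⁻⁵ = 47.41 kN, compressive.

P ≈ 47.4 kN (compressive)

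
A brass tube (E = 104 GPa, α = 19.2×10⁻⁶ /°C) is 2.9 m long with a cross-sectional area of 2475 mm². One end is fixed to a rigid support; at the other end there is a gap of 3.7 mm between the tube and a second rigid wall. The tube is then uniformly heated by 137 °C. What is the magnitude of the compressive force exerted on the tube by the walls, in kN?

P ≈ 349 kN

If the wall were absent the tube would grow by αΔT L = 19.2×10⁻⁶ × 137 × 2900 = 7.628 mm.
After closing the 3.7 mm clearance, 7.628 − 3.7 = 3.928 mm of expansion remains to be suppressed by the wall.
That suppressed elongation corresponds to σ = E·Δ/L = 104×10³ × 3.928/2900 = 140.9 MPa.
Force on the wall = σA = 140.9 × 2475 mm² = 348.7 kN.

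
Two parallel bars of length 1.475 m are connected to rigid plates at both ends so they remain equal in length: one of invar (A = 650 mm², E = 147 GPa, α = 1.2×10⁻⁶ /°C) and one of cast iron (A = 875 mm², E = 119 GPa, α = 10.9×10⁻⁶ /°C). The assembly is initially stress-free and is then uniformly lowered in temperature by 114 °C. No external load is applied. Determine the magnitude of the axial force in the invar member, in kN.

Equilibrium of a rigid end plate with no external load gives equal and opposite internal forces ±P in the two members. Since α_{cast iron} > α_{invar}, cooling drives the cast iron into tension and the invar into compression.
Equating the net (thermal + elastic) strains gives |α₁ − α₂|·ΔT = P·[1/(A₁E₁) + 1/(A₂E₂)].
|α₁ − α₂|·ΔT = 9.7×10⁻⁶ × 114 = 0.001106.
1/(A₁E₁) + 1/(A₂E₂) = 1/(650×147×10³) + 1/(875×119×10³) = 2.007×10⁻⁸ N⁻¹.
P = 0.001106 / 2.007×10⁻⁸ = 55100 N = 55.1 kN.

P ≈ 55.1 kN (compressive in the invar)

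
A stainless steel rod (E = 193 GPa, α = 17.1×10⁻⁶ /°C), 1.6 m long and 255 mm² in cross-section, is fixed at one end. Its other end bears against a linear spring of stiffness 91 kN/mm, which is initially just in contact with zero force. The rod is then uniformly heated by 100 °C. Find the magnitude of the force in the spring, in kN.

P ≈ 62.9 kN

The unrestrained thermal change is αΔT L = 17.1×10⁻⁶ × 100 × 1600 = 2.736 mm.
With a force P in the spring, the elastic change of the rod is PL/(AE) and that of the spring is P/k; compatibility requires their sum to equal δ_free.
So P = δ_free / [L/(AE) + 1/k] = 2.736 / [ 1600/(255×193×10³) + 1/(91×10³) ].
P = 2.736 / 4.35×10⁻⁵ = 62900 N.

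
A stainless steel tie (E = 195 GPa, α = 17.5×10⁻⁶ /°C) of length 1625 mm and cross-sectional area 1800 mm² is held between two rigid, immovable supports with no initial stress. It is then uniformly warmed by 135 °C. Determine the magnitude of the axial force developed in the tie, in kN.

The ends cannot move, so σ = EαΔT = 195×10³ × 17.5×10⁻⁶ × 135 = 460.7 MPa.
Axial force P = σA = 460.7 × 1800 = 829200 N = 829.2 kN, compressive.

P ≈ 829 kN (compressive)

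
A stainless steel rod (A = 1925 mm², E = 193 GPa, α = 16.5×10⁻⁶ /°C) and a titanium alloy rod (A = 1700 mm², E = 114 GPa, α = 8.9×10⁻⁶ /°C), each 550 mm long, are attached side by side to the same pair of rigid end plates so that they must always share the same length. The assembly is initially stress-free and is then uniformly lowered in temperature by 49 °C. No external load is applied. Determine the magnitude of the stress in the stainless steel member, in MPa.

Both members must finish at the same length. With the larger α, the stainless steel tends to over-contract; the plates restrain it, putting the stainless steel in tension and the titanium alloy in compression. With no external load the two internal forces are equal and opposite, magnitude P.
Setting the final lengths equal and cancelling L: (α₁ − α₂)ΔT = P/(A₁E₁) + P/(A₂E₂).
|α₁ − α₂|·ΔT = 7.6×10⁻⁶ × 49 = 0.0003724.
1/(A₁E₁) + 1/(A₂E₂) = 1/(1925×193×10³) + 1/(1700×114×10³) = 7.852×10⁻⁹ N⁻¹.
So P = 0.0003724 / 7.852×10⁻⁹ = 47.43 kN.
σ_{stainless steel} = P/A₁ = 47430/1925 = 24.64 MPa, tensile.

σ ≈ 24.6 MPa (tensile)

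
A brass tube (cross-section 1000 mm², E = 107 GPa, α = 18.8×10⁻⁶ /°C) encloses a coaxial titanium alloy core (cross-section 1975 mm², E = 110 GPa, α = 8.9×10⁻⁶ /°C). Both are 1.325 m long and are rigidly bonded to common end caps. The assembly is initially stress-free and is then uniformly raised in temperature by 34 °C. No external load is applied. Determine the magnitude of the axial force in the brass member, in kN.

The brass has the larger α, so on heating it would change length more than the titanium alloy if both were free. The rigid plates force a common final length, so the brass is put into compression and the titanium alloy into tension, with equal and opposite forces P (no external load).
Equating the net (thermal + elastic) strains gives |α₁ − α₂|·ΔT = P·[1/(A₁E₁) + 1/(A₂E₂)].
|α₁ − α₂|·ΔT = 9.9×10⁻⁶ × 34 = 0.0003366.
1/(A₁E₁) + 1/(A₂E₂) = 1/(1000×107×10³) + 1/(1975×110×10³) = 1.395×10⁻⁸ N⁻¹.
P = 0.0003366 / 1.395×10⁻⁸ = 24130 N = 24.13 kN.

P ≈ 24.1 kN (compressive in the brass)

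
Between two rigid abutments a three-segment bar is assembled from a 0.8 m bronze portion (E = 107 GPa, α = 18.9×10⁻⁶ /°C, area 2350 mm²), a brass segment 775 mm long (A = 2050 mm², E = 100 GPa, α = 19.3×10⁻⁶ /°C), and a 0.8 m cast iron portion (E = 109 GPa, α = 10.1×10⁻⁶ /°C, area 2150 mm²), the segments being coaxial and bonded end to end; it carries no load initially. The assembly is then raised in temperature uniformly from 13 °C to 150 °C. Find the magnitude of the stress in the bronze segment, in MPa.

σ ≈ 214 MPa (compressive)

If the supports were absent, the total length change would be Σ αᵢΔT Lᵢ = 18.9×10⁻⁶×137×800 + 19.3×10⁻⁶×137×775 + 10.1×10⁻⁶×137×800 = 5.228 mm.
Since the ends are fixed, an axial force P builds up, equal in every segment, with P · Σ Lᵢ/(AᵢEᵢ) = δ_free.
Σ Lᵢ/(AᵢEᵢ) = 800/(2350×107×10³) + 775/(2050×100×10³) + 800/(2150×109×10³) = 1.038×10⁻⁵ mm/N.
P = 5.228 / 1.038×10⁻⁵ = 503800 N = 503.8 kN, compressive.
σ_{bronze} = P / A = 503800 / 2350 = 214.4 MPa.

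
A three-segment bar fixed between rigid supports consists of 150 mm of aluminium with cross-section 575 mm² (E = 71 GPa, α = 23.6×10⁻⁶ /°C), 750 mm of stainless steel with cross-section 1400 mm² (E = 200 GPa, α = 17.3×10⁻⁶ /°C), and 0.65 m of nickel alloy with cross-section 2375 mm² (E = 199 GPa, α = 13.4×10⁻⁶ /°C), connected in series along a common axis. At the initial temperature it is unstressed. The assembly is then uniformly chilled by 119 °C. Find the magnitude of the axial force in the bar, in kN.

P ≈ 388 kN (tensile)

If the supports were absent, the total length change would be Σ αᵢΔT Lᵢ = 23.6×10⁻⁶×119×150 + 17.3×10⁻⁶×119×750 + 13.4×10⁻⁶×119×650 = 3.002 mm.
The rigid supports impose zero overall length change; the single axial force P common to all segments must satisfy P Σ Lᵢ/(AᵢEᵢ) = δ_free.
Σ Lᵢ/(AᵢEᵢ) = 150/(575×71×10³) + 750/(1400×200×10³) + 650/(2375×199×10³) = 7.728×10⁻⁶ mm/N.
So P = 3.002 / 7.728×10⁻⁶ = 388.4 kN, tensile.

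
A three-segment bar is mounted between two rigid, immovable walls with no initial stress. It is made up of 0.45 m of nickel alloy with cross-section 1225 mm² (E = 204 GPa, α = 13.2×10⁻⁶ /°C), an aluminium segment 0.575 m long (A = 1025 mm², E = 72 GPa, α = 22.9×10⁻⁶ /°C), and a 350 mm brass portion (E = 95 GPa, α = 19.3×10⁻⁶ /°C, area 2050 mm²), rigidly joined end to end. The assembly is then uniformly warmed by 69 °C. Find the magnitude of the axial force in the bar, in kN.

With the walls removed the bar would change length by δ_free = Σ αᵢΔT Lᵢ = 13.2×10⁻⁶×69×450 + 22.9×10⁻⁶×69×575 + 19.3×10⁻⁶×69×350 = 1.785 mm.
The rigid supports impose zero overall length change; the single axial force P common to all segments must satisfy P Σ Lᵢ/(AᵢEᵢ) = δ_free.
Σ Lᵢ/(AᵢEᵢ) = 450/(1225×204×10³) + 575/(1025×72×10³) + 350/(2050×95×10³) = 1.139×10⁻⁵ mm/N.
Hence P = δ_free / Σ(L/AE) = 1.785/1.139×10⁻⁵ = 156.7 kN (compressive).

P ≈ 157 kN (compressive)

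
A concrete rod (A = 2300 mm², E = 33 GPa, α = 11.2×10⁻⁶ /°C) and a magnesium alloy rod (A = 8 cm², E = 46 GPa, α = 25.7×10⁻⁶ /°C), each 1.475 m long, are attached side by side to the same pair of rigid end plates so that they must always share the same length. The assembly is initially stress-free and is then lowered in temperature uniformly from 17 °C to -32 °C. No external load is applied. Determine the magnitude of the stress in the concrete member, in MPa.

The magnesium alloy has the larger α, so on cooling it would change length more than the concrete if both were free. The rigid plates force a common final length, so the magnesium alloy is put into tension and the concrete into compression, with equal and opposite forces P (no external load).
Compatibility of the two members (thermal + elastic change equal): (α₁ − α₂)ΔT = P·[1/(A₁E₁) + 1/(A₂E₂)].
|α₁ − α₂|·ΔT = 14.5×10⁻⁶ × 49 = 0.0007105.
1/(A₁E₁) + 1/(A₂E₂) = 1/(2300×33×10³) + 1/(800×46×10³) = 4.035×10⁻⁸ N⁻¹.
P = 0.0007105 / 4.035×10⁻⁸ = 17610 N = 17.61 kN.
σ_{concrete} = P/A₁ = 17610/2300 = 7.656 MPa, compressive.

σ ≈ 7.66 MPa (compressive)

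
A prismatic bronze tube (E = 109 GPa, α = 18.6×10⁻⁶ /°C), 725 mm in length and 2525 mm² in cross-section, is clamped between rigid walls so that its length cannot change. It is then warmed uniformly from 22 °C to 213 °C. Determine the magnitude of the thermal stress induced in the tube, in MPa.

σ ≈ 387 MPa (compressive)

With length fixed, the mechanical strain must cancel the thermal strain αΔT = 18.6×10⁻⁶ × 191 = 3552.6×10⁻⁶.
Hence σ = E·αΔT = 109×10³ × 3552.6×10⁻⁶ = 387.2 MPa, compressive.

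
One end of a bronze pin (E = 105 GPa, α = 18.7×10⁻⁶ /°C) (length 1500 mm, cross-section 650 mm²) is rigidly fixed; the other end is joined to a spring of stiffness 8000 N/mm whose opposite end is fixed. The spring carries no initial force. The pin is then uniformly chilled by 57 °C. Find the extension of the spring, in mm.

δ ≈ 1.36 mm

Free thermal contraction: δ_free = αΔT L = 18.7×10⁻⁶ × 57 × 1500 = 1.599 mm.
With a force P in the spring, the elastic change of the pin is PL/(AE) and that of the spring is P/k; compatibility requires their sum to equal δ_free.
P [ L/(AE) + 1/k ] = δ_free → P [ 1500/(650×105×10³) + 1/(8000) ] = 1.599.
P = 1.599 / 0.000147 = 10880 N.
Spring extension = P/k = 10880/(8000) = 1.36 mm.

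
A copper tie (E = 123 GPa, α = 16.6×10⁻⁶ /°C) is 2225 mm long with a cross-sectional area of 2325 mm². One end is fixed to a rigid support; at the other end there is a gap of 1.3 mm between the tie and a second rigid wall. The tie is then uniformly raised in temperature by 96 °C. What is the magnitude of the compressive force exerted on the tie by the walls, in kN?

Unrestrained expansion: δ_free = αΔT L = 16.6×10⁻⁶ × 96 × 2225 = 3.546 mm.
The gap closes (δ_free > 1.3 mm) and the wall then resists a further 3.546 − 1.3 = 2.246 mm of expansion.
So σ = E(δ_free − g)/L = 123×10³ × 2.246/2225 = 124.1 MPa.
P = σA = 124.1 × 2325 = 288.6 kN.

P ≈ 289 kN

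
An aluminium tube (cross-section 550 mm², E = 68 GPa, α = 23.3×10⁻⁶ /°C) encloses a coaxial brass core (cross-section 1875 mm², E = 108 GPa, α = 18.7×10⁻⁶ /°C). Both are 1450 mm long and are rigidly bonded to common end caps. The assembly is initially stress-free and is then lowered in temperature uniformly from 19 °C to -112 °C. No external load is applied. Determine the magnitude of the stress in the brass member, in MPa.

Both members must finish at the same length. With the larger α, the aluminium tends to over-contract; the plates restrain it, putting the aluminium in tension and the brass in compression. With no external load the two internal forces are equal and opposite, magnitude P.
Equating the net (thermal + elastic) strains gives |α₁ − α₂|·ΔT = P·[1/(A₁E₁) + 1/(A₂E₂)].
|α₁ − α₂|·ΔT = 4.6×10⁻⁶ × 131 = 0.0006026.
1/(A₁E₁) + 1/(A₂E₂) = 1/(550×68×10³) + 1/(1875×108×10³) = 3.168×10⁻⁸ N⁻¹.
P = 0.0006026 / 3.168×10⁻⁸ = 19020 N = 19.02 kN.
σ_{brass} = P/A₂ = 19020/1875 = 10.15 MPa, compressive.

σ ≈ 10.1 MPa (compressive)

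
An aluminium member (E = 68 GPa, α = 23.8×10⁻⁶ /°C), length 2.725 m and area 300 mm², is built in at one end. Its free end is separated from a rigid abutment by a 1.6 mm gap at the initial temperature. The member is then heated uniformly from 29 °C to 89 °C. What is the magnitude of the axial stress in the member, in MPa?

If the wall were absent the member would grow by αΔT L = 23.8×10⁻⁶ × 60 × 2725 = 3.891 mm.
This exceeds the 1.6 mm gap, so the wall pushes back. The portion of expansion that must be recovered elastically is δ_free − gap = 3.891 − 1.6 = 2.291 mm.
Compatibility: PL/(AE) = 2.291 mm, so σ = P/A = E × (2.291/2725) = 57.18 MPa.

σ ≈ 57.2 MPa (compressive)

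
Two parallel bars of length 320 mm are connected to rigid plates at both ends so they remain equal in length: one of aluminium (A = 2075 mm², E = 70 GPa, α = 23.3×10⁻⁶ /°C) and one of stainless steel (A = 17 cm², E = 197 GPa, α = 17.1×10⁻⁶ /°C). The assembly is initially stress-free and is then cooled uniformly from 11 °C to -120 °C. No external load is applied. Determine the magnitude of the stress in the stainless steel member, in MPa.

σ ≈ 48.4 MPa (compressive)

Equilibrium of a rigid end plate with no external load gives equal and opposite internal forces ±P in the two members. Since α_{aluminium} > α_{stainless steel}, cooling drives the aluminium into tension and the stainless steel into compression.
Compatibility of the two members (thermal + elastic change equal): (α₁ − α₂)ΔT = P·[1/(A₁E₁) + 1/(A₂E₂)].
|α₁ − α₂|·ΔT = 6.2×10⁻⁶ × 131 = 0.0008122.
1/(A₁E₁) + 1/(A₂E₂) = 1/(2075×70×10³) + 1/(1700×197×10³) = 9.871×10⁻⁹ N⁻¹.
P = 0.0008122 / 9.871×10⁻⁹ = 82280 N = 82.28 kN.
σ_{stainless steel} = P/A₂ = 82280/1700 = 48.4 MPa, compressive.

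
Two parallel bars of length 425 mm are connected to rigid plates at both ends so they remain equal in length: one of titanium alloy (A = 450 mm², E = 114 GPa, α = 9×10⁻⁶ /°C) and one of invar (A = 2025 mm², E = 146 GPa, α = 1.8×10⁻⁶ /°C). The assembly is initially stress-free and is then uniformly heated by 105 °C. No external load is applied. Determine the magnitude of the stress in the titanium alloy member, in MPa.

σ ≈ 73.4 MPa (compressive)

Both members must finish at the same length. With the larger α, the titanium alloy tends to over-expand; the plates restrain it, putting the titanium alloy in compression and the invar in tension. With no external load the two internal forces are equal and opposite, magnitude P.
Equating the net (thermal + elastic) strains gives |α₁ − α₂|·ΔT = P·[1/(A₁E₁) + 1/(A₂E₂)].
|α₁ − α₂|·ΔT = 7.2×10⁻⁶ × 105 = 0.000756.
1/(A₁E₁) + 1/(A₂E₂) = 1/(450×114×10³) + 1/(2025×146×10³) = 2.288×10⁻⁸ N⁻¹.
So P = 0.000756 / 2.288×10⁻⁸ = 33.05 kN.
σ_{titanium alloy} = P/A₁ = 33050/450 = 73.44 MPa, compressive.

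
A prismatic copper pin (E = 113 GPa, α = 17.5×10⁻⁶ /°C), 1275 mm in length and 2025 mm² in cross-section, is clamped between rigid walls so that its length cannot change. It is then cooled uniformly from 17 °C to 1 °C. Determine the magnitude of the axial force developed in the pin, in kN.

P ≈ 64.1 kN (tensile)

The ends cannot move, so σ = EαΔT = 113×10³ × 17.5×10⁻⁶ × 16 = 31.64 MPa.
Axial force P = σA = 31.64 × 2025 = 64070 N = 64.07 kN, tensile.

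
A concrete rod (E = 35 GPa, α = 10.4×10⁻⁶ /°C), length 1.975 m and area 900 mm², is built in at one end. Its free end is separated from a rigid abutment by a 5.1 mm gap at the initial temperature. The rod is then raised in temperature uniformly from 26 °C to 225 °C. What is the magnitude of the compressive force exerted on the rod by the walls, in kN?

Unrestrained expansion: δ_free = αΔT L = 10.4×10⁻⁶ × 199 × 1975 = 4.087 mm.
Since δ_free = 4.09 mm is less than the 5.1 mm gap, the rod never touches the wall. No axial force develops.

P ≈ 0 kN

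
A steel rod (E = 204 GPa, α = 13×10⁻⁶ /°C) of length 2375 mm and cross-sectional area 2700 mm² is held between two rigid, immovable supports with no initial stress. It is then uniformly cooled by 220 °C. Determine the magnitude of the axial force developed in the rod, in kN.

The ends cannot move, so σ = EαΔT = 204×10³ × 13×10⁻⁶ × 220 = 583.4 MPa.
P = AEαΔT = 2700 × 204×10³ × 13×10⁻⁶ × 220 = 1575 kN (tensile).

P ≈ 1580 kN (tensile)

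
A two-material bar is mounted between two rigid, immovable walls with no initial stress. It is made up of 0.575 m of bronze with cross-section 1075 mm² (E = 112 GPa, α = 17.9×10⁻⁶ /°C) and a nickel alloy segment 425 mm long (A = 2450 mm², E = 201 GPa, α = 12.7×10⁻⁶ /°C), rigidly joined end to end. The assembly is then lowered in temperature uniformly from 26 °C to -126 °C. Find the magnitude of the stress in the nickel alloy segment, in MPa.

If the supports were absent, the total length change would be Σ αᵢΔT Lᵢ = 17.9×10⁻⁶×152×575 + 12.7×10⁻⁶×152×425 = 2.385 mm.
The rigid supports impose zero overall length change; the single axial force P common to all segments must satisfy P Σ Lᵢ/(AᵢEᵢ) = δ_free.
Σ Lᵢ/(AᵢEᵢ) = 575/(1075×112×10³) + 425/(2450×201×10³) = 5.639×10⁻⁶ mm/N.
P = 2.385 / 5.639×10⁻⁶ = 422900 N = 422.9 kN, tensile.
σ_{nickel alloy} = P / A = 422900 / 2450 = 172.6 MPa.

σ ≈ 173 MPa (tensile)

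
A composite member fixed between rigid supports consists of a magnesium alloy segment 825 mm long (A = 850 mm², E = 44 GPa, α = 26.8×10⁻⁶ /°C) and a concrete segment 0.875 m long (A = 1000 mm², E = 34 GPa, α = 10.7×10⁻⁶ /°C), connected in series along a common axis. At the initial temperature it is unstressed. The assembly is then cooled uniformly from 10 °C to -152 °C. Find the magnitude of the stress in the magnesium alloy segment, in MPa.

With the walls removed the bar would change length by δ_free = Σ αᵢΔT Lᵢ = 26.8×10⁻⁶×162×825 + 10.7×10⁻⁶×162×875 = 5.099 mm.
The rigid supports impose zero overall length change; the single axial force P common to all segments must satisfy P Σ Lᵢ/(AᵢEᵢ) = δ_free.
The series flexibility is Σ Lᵢ/(AᵢEᵢ) = 825/(850×44×10³) + 875/(1000×34×10³) = 4.779×10⁻⁵ mm/N.
P = 5.099 / 4.779×10⁻⁵ = 106700 N = 106.7 kN, tensile.
σ_{magnesium alloy} = P / A = 106700 / 850 = 125.5 MPa.

σ ≈ 126 MPa (tensile)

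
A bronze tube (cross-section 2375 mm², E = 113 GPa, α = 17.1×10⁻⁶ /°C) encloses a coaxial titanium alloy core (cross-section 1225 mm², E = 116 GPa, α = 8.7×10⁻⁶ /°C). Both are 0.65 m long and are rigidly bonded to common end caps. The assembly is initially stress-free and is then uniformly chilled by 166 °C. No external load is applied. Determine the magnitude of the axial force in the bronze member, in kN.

P ≈ 130 kN (tensile in the bronze)

Both members must finish at the same length. With the larger α, the bronze tends to over-contract; the plates restrain it, putting the bronze in tension and the titanium alloy in compression. With no external load the two internal forces are equal and opposite, magnitude P.
Setting the final lengths equal and cancelling L: (α₁ − α₂)ΔT = P/(A₁E₁) + P/(A₂E₂).
|α₁ − α₂|·ΔT = 8.4×10⁻⁶ × 166 = 0.001394.
1/(A₁E₁) + 1/(A₂E₂) = 1/(2375×113×10³) + 1/(1225×116×10³) = 1.076×10⁻⁸ N⁻¹.
So P = 0.001394 / 1.076×10⁻⁸ = 129.5 kN.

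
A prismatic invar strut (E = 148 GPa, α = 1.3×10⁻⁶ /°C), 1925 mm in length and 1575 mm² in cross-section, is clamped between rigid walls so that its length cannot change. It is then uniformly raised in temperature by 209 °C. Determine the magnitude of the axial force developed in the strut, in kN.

The ends cannot move, so σ = EαΔT = 148×10³ × 1.3×10⁻⁶ × 209 = 40.21 MPa.
P = AEαΔT = 1575 × 148×10³ × 1.3×10⁻⁶ × 209 = 63.33 kN (compressive).

P ≈ 63.3 kN (compressive)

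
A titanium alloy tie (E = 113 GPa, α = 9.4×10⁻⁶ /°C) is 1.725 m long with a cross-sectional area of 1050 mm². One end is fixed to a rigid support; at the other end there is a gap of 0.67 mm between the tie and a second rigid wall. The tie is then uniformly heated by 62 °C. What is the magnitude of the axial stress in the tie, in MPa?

σ ≈ 22 MPa (compressive)

If the wall were absent the tie would grow by αΔT L = 9.4×10⁻⁶ × 62 × 1725 = 1.005 mm.
This exceeds the 0.67 mm gap, so the wall pushes back. The portion of expansion that must be recovered elastically is δ_free − gap = 1.005 − 0.67 = 0.3353 mm.
Compatibility: PL/(AE) = 0.3353 mm, so σ = P/A = E × (0.3353/1725) = 21.97 MPa.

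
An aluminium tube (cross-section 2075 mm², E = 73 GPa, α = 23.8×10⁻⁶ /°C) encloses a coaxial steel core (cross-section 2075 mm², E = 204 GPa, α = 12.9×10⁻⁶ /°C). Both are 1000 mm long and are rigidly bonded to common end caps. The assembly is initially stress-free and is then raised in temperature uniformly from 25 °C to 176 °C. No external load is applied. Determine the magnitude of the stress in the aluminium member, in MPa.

σ ≈ 88.5 MPa (compressive)

Both members must finish at the same length. With the larger α, the aluminium tends to over-expand; the plates restrain it, putting the aluminium in compression and the steel in tension. With no external load the two internal forces are equal and opposite, magnitude P.
Equating the net (thermal + elastic) strains gives |α₁ − α₂|·ΔT = P·[1/(A₁E₁) + 1/(A₂E₂)].
|α₁ − α₂|·ΔT = 10.9×10⁻⁶ × 151 = 0.001646.
1/(A₁E₁) + 1/(A₂E₂) = 1/(2075×73×10³) + 1/(2075×204×10³) = 8.964×10⁻⁹ N⁻¹.
P = 0.001646 / 8.964×10⁻⁹ = 183600 N = 183.6 kN.
σ_{aluminium} = P/A₁ = 183600/2075 = 88.49 MPa, compressive.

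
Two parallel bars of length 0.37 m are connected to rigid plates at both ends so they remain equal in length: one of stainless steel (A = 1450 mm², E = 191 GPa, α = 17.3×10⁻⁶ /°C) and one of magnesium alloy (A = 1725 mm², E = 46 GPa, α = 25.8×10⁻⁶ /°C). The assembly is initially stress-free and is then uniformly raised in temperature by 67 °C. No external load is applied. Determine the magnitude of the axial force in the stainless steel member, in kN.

Both members must finish at the same length. With the larger α, the magnesium alloy tends to over-expand; the plates restrain it, putting the magnesium alloy in compression and the stainless steel in tension. With no external load the two internal forces are equal and opposite, magnitude P.
Setting the final lengths equal and cancelling L: (α₁ − α₂)ΔT = P/(A₁E₁) + P/(A₂E₂).
|α₁ − α₂|·ΔT = 8.5×10⁻⁶ × 67 = 0.0005695.
1/(A₁E₁) + 1/(A₂E₂) = 1/(1450×191×10³) + 1/(1725×46×10³) = 1.621×10⁻⁸ N⁻¹.
P = 0.0005695 / 1.621×10⁻⁸ = 35130 N = 35.13 kN.

P ≈ 35.1 kN (tensile in the stainless steel)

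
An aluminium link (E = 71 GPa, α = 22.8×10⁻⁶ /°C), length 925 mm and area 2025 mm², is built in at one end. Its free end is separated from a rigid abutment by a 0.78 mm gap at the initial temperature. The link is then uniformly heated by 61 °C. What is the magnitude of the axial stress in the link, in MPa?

Unrestrained expansion: δ_free = αΔT L = 22.8×10⁻⁶ × 61 × 925 = 1.286 mm.
The gap closes (δ_free > 0.78 mm) and the wall then resists a further 1.286 − 0.78 = 0.5065 mm of expansion.
Compatibility: PL/(AE) = 0.5065 mm, so σ = P/A = E × (0.5065/925) = 38.88 MPa.

σ ≈ 38.9 MPa (compressive)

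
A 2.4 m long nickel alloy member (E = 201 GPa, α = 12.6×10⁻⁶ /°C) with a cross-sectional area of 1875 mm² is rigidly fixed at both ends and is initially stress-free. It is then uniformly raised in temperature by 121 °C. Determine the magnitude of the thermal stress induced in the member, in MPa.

Because both ends are immovable the net strain is zero, and the suppressed thermal strain is αΔT = 12.6×10⁻⁶ × 121 = 1524.6×10⁻⁶.
Hence σ = E·αΔT = 201×10³ × 1524.6×10⁻⁶ = 306.4 MPa, compressive.

σ ≈ 306 MPa (compressive)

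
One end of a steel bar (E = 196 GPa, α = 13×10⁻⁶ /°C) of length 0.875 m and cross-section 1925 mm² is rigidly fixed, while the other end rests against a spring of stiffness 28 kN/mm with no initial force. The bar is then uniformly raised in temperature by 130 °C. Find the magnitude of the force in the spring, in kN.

P ≈ 38.9 kN

The unrestrained thermal change is αΔT L = 13×10⁻⁶ × 130 × 875 = 1.479 mm.
With a force P in the spring, the elastic change of the bar is PL/(AE) and that of the spring is P/k; compatibility requires their sum to equal δ_free.
P [ L/(AE) + 1/k ] = δ_free → P [ 875/(1925×196×10³) + 1/(28×10³) ] = 1.479.
P = 1.479 / 3.803×10⁻⁵ = 38880 N.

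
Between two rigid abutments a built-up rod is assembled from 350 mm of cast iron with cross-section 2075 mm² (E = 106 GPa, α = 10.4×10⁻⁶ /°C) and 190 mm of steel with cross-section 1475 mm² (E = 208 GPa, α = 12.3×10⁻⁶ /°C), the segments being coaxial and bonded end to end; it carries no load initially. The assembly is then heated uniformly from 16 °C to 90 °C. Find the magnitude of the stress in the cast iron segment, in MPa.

Free thermal expansion of the whole bar: Σ αᵢΔT Lᵢ = 10.4×10⁻⁶×74×350 + 12.3×10⁻⁶×74×190 = 0.4423 mm.
Since the ends are fixed, an axial force P builds up, equal in every segment, with P · Σ Lᵢ/(AᵢEᵢ) = δ_free.
The series flexibility is Σ Lᵢ/(AᵢEᵢ) = 350/(2075×106×10³) + 190/(1475×208×10³) = 2.211×10⁻⁶ mm/N.
Hence P = δ_free / Σ(L/AE) = 0.4423/2.211×10⁻⁶ = 200.1 kN (compressive).
σ_{cast iron} = P / A = 200100 / 2075 = 96.43 MPa.

σ ≈ 96.4 MPa (compressive)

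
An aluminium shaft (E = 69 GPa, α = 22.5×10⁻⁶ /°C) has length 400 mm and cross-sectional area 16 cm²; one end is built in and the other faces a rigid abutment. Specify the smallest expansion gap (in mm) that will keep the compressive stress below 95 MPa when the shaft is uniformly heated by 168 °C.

g ≈ 0.961 mm

With no wall the shaft would lengthen by αΔT L = 22.5×10⁻⁶ × 168 × 400 = 1.512 mm.
At the allowable stress the elastic shortening the wall may impose is σL/E = 95 × 400 / (69×10³) = 0.5507 mm.
So the gap has to take up the difference, g_min = δ_free − σL/E = 1.512 − 0.5507 = 0.9613 mm.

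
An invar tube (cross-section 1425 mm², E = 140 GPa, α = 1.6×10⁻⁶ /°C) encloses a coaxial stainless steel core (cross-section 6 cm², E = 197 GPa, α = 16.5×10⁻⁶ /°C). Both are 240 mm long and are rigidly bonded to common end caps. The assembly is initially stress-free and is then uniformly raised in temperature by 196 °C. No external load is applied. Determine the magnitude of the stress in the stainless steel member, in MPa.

σ ≈ 361 MPa (compressive)

Both members must finish at the same length. With the larger α, the stainless steel tends to over-expand; the plates restrain it, putting the stainless steel in compression and the invar in tension. With no external load the two internal forces are equal and opposite, magnitude P.
Equating the net (thermal + elastic) strains gives |α₁ − α₂|·ΔT = P·[1/(A₁E₁) + 1/(A₂E₂)].
|α₁ − α₂|·ΔT = 14.9×10⁻⁶ × 196 = 0.00292.
1/(A₁E₁) + 1/(A₂E₂) = 1/(1425×140×10³) + 1/(600×197×10³) = 1.347×10⁻⁸ N⁻¹.
So P = 0.00292 / 1.347×10⁻⁸ = 216.8 kN.
σ_{stainless steel} = P/A₂ = 216800/600 = 361.3 MPa, compressive.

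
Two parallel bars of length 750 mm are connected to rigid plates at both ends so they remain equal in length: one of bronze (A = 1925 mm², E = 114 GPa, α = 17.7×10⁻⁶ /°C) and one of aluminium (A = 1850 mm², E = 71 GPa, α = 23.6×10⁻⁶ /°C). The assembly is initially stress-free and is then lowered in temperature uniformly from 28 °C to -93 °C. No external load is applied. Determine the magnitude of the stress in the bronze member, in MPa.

σ ≈ 30.5 MPa (compressive)

The aluminium has the larger α, so on cooling it would change length more than the bronze if both were free. The rigid plates force a common final length, so the aluminium is put into tension and the bronze into compression, with equal and opposite forces P (no external load).
Compatibility of the two members (thermal + elastic change equal): (α₁ − α₂)ΔT = P·[1/(A₁E₁) + 1/(A₂E₂)].
|α₁ − α₂|·ΔT = 5.9×10⁻⁶ × 121 = 0.0007139.
1/(A₁E₁) + 1/(A₂E₂) = 1/(1925×114×10³) + 1/(1850×71×10³) = 1.217×10⁻⁸ N⁻¹.
P = 0.0007139 / 1.217×10⁻⁸ = 58660 N = 58.66 kN.
σ_{bronze} = P/A₁ = 58660/1925 = 30.47 MPa, compressive.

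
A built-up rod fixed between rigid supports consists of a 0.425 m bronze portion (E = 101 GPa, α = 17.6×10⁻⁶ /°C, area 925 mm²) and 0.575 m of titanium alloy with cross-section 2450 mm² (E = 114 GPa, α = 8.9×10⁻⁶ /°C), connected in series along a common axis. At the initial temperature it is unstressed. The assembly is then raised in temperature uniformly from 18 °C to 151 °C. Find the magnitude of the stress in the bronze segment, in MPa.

With the walls removed the bar would change length by δ_free = Σ αᵢΔT Lᵢ = 17.6×10⁻⁶×133×425 + 8.9×10⁻⁶×133×575 = 1.675 mm.
Since the ends are fixed, an axial force P builds up, equal in every segment, with P · Σ Lᵢ/(AᵢEᵢ) = δ_free.
The series flexibility is Σ Lᵢ/(AᵢEᵢ) = 425/(925×101×10³) + 575/(2450×114×10³) = 6.608×10⁻⁶ mm/N.
So P = 1.675 / 6.608×10⁻⁶ = 253.6 kN, compressive.
σ_{bronze} = P / A = 253600 / 925 = 274.1 MPa.

σ ≈ 274 MPa (compressive)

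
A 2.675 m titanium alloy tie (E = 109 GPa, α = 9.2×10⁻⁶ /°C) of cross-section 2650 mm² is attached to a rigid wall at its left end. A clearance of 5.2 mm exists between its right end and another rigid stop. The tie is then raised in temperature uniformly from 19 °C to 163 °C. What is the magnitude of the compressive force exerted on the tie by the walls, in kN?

P ≈ 0 kN

If the wall were absent the tie would grow by αΔT L = 9.2×10⁻⁶ × 144 × 2675 = 3.544 mm.
Since δ_free = 3.54 mm is less than the 5.2 mm gap, the tie never touches the wall. No axial force develops.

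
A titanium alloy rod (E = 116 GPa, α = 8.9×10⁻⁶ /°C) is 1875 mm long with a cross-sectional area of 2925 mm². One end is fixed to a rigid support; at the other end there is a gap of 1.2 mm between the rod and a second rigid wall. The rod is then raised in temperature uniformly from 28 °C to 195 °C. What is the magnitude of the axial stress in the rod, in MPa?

σ ≈ 98.2 MPa (compressive)

Free thermal elongation = αΔT L = 8.9×10⁻⁶ × 167 × 1875 = 2.787 mm.
After closing the 1.2 mm clearance, 2.787 − 1.2 = 1.587 mm of expansion remains to be suppressed by the wall.
So σ = E(δ_free − g)/L = 116×10³ × 1.587/1875 = 98.17 MPa.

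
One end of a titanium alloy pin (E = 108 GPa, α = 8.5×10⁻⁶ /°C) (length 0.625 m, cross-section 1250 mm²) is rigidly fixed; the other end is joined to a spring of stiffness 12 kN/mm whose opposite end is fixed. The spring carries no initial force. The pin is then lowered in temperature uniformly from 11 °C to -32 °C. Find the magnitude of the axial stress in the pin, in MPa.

Free thermal contraction: δ_free = αΔT L = 8.5×10⁻⁶ × 43 × 625 = 0.2284 mm.
Let P be the tensile force in the spring. The pin extends elastically by PL/(AE) and the spring stretches by P/k; together these equal δ_free.
P [ L/(AE) + 1/k ] = δ_free → P [ 625/(1250×108×10³) + 1/(12×10³) ] = 0.2284.
P = 0.2284 / 8.796×10⁻⁵ = 2597 N.
σ = P/A = 2597/1250 = 2.078 MPa.

σ ≈ 2.08 MPa (tensile)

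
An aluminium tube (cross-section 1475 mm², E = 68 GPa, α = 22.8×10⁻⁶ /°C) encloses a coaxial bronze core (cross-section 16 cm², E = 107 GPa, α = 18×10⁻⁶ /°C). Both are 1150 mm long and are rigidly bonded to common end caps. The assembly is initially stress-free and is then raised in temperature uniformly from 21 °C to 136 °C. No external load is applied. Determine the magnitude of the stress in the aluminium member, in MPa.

σ ≈ 23.7 MPa (compressive)

Both members must finish at the same length. With the larger α, the aluminium tends to over-expand; the plates restrain it, putting the aluminium in compression and the bronze in tension. With no external load the two internal forces are equal and opposite, magnitude P.
Compatibility of the two members (thermal + elastic change equal): (α₁ − α₂)ΔT = P·[1/(A₁E₁) + 1/(A₂E₂)].
|α₁ − α₂|·ΔT = 4.8×10⁻⁶ × 115 = 0.000552.
1/(A₁E₁) + 1/(A₂E₂) = 1/(1475×68×10³) + 1/(1600×107×10³) = 1.581×10⁻⁸ N⁻¹.
P = 0.000552 / 1.581×10⁻⁸ = 34910 N = 34.91 kN.
σ_{aluminium} = P/A₁ = 34910/1475 = 23.67 MPa, compressive.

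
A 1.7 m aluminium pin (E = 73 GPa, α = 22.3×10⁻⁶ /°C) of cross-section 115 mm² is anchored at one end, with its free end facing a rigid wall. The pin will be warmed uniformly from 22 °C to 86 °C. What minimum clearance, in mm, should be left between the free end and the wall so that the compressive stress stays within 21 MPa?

With no wall the pin would lengthen by αΔT L = 22.3×10⁻⁶ × 64 × 1700 = 2.426 mm.
A stress of 21 MPa corresponds to the wall pushing the pin back by σL/E = 21×1700/(73×10³) = 0.489 mm.
The gap must absorb the remainder: g_min = 2.426 − 0.489 = 1.937 mm.

g ≈ 1.94 mm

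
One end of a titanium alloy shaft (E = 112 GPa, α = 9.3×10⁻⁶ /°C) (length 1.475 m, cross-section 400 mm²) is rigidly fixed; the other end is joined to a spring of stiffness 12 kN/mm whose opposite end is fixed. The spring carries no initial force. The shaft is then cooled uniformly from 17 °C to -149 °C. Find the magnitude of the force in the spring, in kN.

If the spring were absent the shaft would shorten by αΔT L = 9.3×10⁻⁶ × 166 × 1475 = 2.277 mm.
With a force P in the spring, the elastic change of the shaft is PL/(AE) and that of the spring is P/k; compatibility requires their sum to equal δ_free.
So P = δ_free / [L/(AE) + 1/k] = 2.277 / [ 1475/(400×112×10³) + 1/(12×10³) ].
P = 2.277 / 0.0001163 = 19590 N.

P ≈ 19.6 kN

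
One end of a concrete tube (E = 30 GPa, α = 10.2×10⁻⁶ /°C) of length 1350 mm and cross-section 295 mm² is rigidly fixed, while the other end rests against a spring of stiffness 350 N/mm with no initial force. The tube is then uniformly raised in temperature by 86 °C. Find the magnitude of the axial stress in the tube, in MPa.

Free thermal expansion: δ_free = αΔT L = 10.2×10⁻⁶ × 86 × 1350 = 1.184 mm.
Let P be the compressive force at the spring. The tube shortens elastically by PL/(AE) and the spring compresses by P/k; together these equal δ_free.
P [ L/(AE) + 1/k ] = δ_free → P [ 1350/(295×30×10³) + 1/(350) ] = 1.184.
P = 1.184 / 0.00301 = 393.5 N.
σ = P/A = 393.5/295 = 1.334 MPa.

σ ≈ 1.33 MPa (compressive)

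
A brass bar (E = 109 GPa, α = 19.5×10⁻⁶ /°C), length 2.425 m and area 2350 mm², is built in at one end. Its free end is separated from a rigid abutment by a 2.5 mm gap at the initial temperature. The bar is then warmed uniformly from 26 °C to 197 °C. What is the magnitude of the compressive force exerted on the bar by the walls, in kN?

P ≈ 590 kN

If the wall were absent the bar would grow by αΔT L = 19.5×10⁻⁶ × 171 × 2425 = 8.086 mm.
This exceeds the 2.5 mm gap, so the wall pushes back. The portion of expansion that must be recovered elastically is δ_free − gap = 8.086 − 2.5 = 5.586 mm.
That suppressed elongation corresponds to σ = E·Δ/L = 109×10³ × 5.586/2425 = 251.1 MPa.
P = σA = 251.1 × 2350 = 590.1 kN.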